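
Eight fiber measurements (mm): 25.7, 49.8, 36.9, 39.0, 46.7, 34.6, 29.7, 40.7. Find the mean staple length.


Formula: Mean = sum of lengths / count
Sum = 25.7 + 49.8 + 36.9 + 39.0 + 46.7 + 34.6 + 29.7 + 40.7
Sum = 303.1 mm
Mean = 303.1 / 8 = 37.89 mm

37.89 mm


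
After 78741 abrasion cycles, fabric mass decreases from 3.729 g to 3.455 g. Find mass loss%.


Formula: Mass loss% = ((m_before - m_after) / m_before) * 100
Step 1: Mass loss = 3.729 - 3.455 = 0.274 g
Step 2: Ratio = 0.274 / 3.729 = 0.0734781
Step 3: Mass loss% = 0.0734781 * 100 = 7.34781% ≈ 7.35%

7.35%


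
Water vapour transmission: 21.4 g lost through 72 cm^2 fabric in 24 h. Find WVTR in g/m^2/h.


Formula: WVTR = mass_loss / (area * time)
Step 1: Convert area: 72 cm^2 = 0.0072 m^2
Step 2: WVTR = 21.4 g / (0.0072 m^2 * 24 h)
Step 3: WVTR = 21.4 / 0.1728 = 123.8 g/m^2/h

123.8 g/m^2/h


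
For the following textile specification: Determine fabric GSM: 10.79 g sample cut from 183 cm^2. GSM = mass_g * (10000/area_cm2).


Formula: GSM = mass_g / area_m2
Step 1: Convert area: 183 cm^2 = 183 / 10000 = 0.0183 m^2
Step 2: GSM = 10.79 g / 0.0183 m^2 = 589.6 g/m^2

589.6 g/m^2


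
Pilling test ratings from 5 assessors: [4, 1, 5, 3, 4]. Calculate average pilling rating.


Formula: Mean = sum / count
Sum = 4 + 1 + 5 + 3 + 4 = 17
Mean = 17 / 5 = 3.4

3.4


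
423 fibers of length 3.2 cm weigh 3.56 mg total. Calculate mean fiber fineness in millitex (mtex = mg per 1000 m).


Formula: fineness (mtex) = mass (mg) / total length (km) = (mass_mg / total_length_m) * 1000
Step 1: Convert fiber length: 3.2 cm = 0.032 m
Step 2: Total fiber length = 423 * 0.032 = 13.536 m
Step 3: Linear density = 3.56 mg / 13.536 m = 0.2630 mg/m
Step 4: fineness = 0.2630 * 1000 = 263.0 mtex

263.0 mtex


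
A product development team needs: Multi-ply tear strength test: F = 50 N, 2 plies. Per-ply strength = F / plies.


Formula: Per-ply strength = Total force / Number of plies
Per-ply = 50 N / 2
Per-ply = 25 N

25 N


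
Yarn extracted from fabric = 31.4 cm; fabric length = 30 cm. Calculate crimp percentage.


Formula: Crimp% = ((L_yarn - L_fabric) / L_fabric) * 100
Step 1: Extension = 31.4 - 30 = 1.4 cm
Step 2: Crimp% = (1.4 / 30) * 100
Step 3: Crimp% = 0.046667 * 100 = 4.6667% ≈ 4.7%

4.7%


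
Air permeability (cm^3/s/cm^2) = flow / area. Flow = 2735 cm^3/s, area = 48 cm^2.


Formula: Air Permeability = Airflow / Test Area
AP = 2735 cm^3/s / 48 cm^2
AP = 57.0 cm^3/s/cm^2

57.0 cm^3/s/cm^2


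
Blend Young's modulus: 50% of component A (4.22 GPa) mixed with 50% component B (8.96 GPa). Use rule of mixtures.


Formula: Blend property = (fraction_A * property_A) + (fraction_B * property_B)
Step 1: Contribution A = 50/100 * 4.22 GPa = 2.11 GPa
Step 2: Contribution B = 50/100 * 8.96 GPa = 4.48 GPa
Step 3: Blend Young's modulus = 2.11 + 4.48 = 6.59 GPa

6.59 GPa


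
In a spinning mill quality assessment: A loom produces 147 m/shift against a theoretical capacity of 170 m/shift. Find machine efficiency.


Formula: Efficiency% = (Actual output / Theoretical output) * 100
Efficiency% = (147 / 170) * 100
Efficiency% = 0.864706 * 100 = 86.4706% ≈ 86.5%

86.5%


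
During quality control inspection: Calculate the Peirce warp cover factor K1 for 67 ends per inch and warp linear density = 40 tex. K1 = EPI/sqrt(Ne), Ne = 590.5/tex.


Formula: K1 = EPI / sqrt(Ne), with Ne = 590.5 / tex_warp
Step 1: Ne = 590.5 / 40 = 14.763
Step 2: sqrt(Ne) = sqrt(14.763) = 3.8423
Step 3: K1 = 67 / 3.8423 = 17.4

17.4


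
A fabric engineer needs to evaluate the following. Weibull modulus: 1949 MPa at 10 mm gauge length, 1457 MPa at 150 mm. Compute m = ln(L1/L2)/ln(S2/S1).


Formula: m = ln(L1/L2) / ln(S2/S1)
Step 1: ln(L1/L2) = ln(10/150) = -2.70805
Step 2: S2/S1 = 1457/1949 = 0.74756
Step 3: ln(S2/S1) = ln(0.74756) = -0.29094
Step 4: m = -2.70805 / -0.29094 = 9.31

9.31 (Weibull m)


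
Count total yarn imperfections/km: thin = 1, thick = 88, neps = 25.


Formula: Total = thin places + thick places + neps
Total = 1 + 88 + 25
Total = 114 imperfections/km

114 imperfections/km


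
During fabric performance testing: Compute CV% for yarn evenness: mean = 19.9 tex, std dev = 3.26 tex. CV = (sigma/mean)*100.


Formula: CV% = (standard deviation / mean) * 100
Step 1: Ratio = 3.26 / 19.9 = 0.163819
Step 2: CV% = 0.163819 * 100 = 16.3819% ≈ 16.4%

16.4%


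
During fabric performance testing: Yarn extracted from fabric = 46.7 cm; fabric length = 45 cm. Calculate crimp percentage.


Formula: Crimp% = ((L_yarn - L_fabric) / L_fabric) * 100
Step 1: Extension = 46.7 - 45 = 1.7 cm
Step 2: Crimp% = (1.7 / 45) * 100
Step 3: Crimp% = 0.037778 * 100 = 3.7778% ≈ 3.8%

3.8%


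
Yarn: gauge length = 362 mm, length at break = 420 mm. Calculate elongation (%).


Formula: Elongation (%) = ((L_break - L0) / L0) * 100
Step 1: Extension = 420 - 362 = 58 mm
Step 2: Elongation = (58 / 362) * 100
Step 3: Elongation = 0.160221 * 100 = 16.0221% ≈ 16.0%

16.0%


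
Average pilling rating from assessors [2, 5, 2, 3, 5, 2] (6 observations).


Formula: Mean = sum / count
Sum = 2 + 5 + 2 + 3 + 5 + 2 = 19
Mean = 19 / 6 = 3.2

3.2


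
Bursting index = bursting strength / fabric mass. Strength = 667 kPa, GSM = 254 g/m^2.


Formula: Bursting Index = Bursting Strength / Fabric GSM
BI = 667 kPa / 254 g/m^2
BI = 2.626 kPa/(g/m^2)

2.626 kPa/(g/m^2)


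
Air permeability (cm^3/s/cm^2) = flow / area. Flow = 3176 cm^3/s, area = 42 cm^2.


Formula: Air Permeability = Airflow / Test Area
AP = 3176 cm^3/s / 42 cm^2
AP = 75.6 cm^3/s/cm^2

75.6 cm^3/s/cm^2


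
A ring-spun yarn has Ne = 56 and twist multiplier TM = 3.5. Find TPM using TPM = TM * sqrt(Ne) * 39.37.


Formula: TPM = TM * sqrt(Ne) * 39.37
Step 1: sqrt(Ne) = sqrt(56) = 7.4833
Step 2: TM * sqrt(Ne) = 3.5 * 7.4833 = 26.1916
Step 3: TPM = 26.1916 * 39.37 = 1031 twists/m

1031 twists/m


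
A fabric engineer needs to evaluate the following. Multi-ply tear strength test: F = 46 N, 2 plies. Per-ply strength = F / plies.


Formula: Per-ply strength = Total force / Number of plies
Per-ply = 46 N / 2
Per-ply = 23 N

23 N


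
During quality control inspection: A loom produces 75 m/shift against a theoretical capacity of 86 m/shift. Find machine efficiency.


Formula: Efficiency% = (Actual output / Theoretical output) * 100
Efficiency% = (75 / 86) * 100
Efficiency% = 0.872093 * 100 = 87.2093% ≈ 87.2%

87.2%


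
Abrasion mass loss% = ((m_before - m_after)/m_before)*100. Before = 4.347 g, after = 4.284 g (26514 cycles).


Formula: Mass loss% = ((m_before - m_after) / m_before) * 100
Step 1: Mass loss = 4.347 - 4.284 = 0.063 g
Step 2: Ratio = 0.063 / 4.347 = 0.0144928
Step 3: Mass loss% = 0.0144928 * 100 = 1.44928% ≈ 1.45%

1.45%


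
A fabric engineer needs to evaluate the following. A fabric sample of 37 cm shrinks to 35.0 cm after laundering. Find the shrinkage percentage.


Formula: Shrinkage% = ((L_before - L_after) / L_before) * 100
Step 1: Shrinkage = 37 - 35.0 = 2.0 cm
Step 2: Shrinkage% = (2.0 / 37) * 100
Step 3: Shrinkage% = 0.054054 * 100 = 5.4054% ≈ 5.4%

5.4%


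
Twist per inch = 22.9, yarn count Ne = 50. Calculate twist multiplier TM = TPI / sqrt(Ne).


Formula: TM = TPI / sqrt(Ne)
Step 1: sqrt(Ne) = sqrt(50) = 7.0711
Step 2: TM = 22.9 / 7.0711 = 3.24

3.24 TM


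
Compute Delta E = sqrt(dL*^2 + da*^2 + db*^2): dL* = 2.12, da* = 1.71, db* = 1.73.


Formula: Delta E = sqrt(dL*^2 + da*^2 + db*^2)
Step 1: dL*^2 = 2.12^2 = 4.4944
Step 2: da*^2 = 1.71^2 = 2.9241
Step 3: db*^2 = 1.73^2 = 2.9929
Step 4: Sum = 4.4944 + 2.9241 + 2.9929 = 10.4114
Step 5: Delta E = sqrt(10.4114) = 3.23

3.23 Delta E


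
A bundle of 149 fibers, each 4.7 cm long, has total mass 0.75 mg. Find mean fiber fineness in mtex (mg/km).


Formula: fineness (mtex) = mass (mg) / total length (km) = (mass_mg / total_length_m) * 1000
Step 1: Convert fiber length: 4.7 cm = 0.047 m
Step 2: Total fiber length = 149 * 0.047 = 7.003 m
Step 3: Linear density = 0.75 mg / 7.003 m = 0.1071 mg/m
Step 4: fineness = 0.1071 * 1000 = 107.1 mtex

107.1 mtex


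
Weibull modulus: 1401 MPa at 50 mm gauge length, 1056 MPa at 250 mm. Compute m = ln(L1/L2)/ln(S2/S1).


Formula: m = ln(L1/L2) / ln(S2/S1)
Step 1: ln(L1/L2) = ln(50/250) = -1.60944
Step 2: S2/S1 = 1056/1401 = 0.75375
Step 3: ln(S2/S1) = ln(0.75375) = -0.28269
Step 4: m = -1.60944 / -0.28269 = 5.69

5.69 (Weibull m)


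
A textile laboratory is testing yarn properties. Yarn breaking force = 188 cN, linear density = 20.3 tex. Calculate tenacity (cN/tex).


Formula: Tenacity = Breaking force / Linear density
Tenacity = 188 cN / 20.3 tex
Tenacity = 9.26 cN/tex

9.26 cN/tex


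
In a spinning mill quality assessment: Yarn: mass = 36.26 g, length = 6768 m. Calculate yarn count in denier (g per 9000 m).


Formula: den = (mass_g / length_m) * 9000
Substituting: den = (36.26 / 6768) * 9000
Intermediate: 36.26 / 6768 = 0.00535757 g/m
den = 0.00535757 * 9000 = 48.2 denier

48.2 denier


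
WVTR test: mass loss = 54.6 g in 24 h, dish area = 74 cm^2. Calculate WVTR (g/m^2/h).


Formula: WVTR = mass_loss / (area * time)
Step 1: Convert area: 74 cm^2 = 0.0074 m^2
Step 2: WVTR = 54.6 g / (0.0074 m^2 * 24 h)
Step 3: WVTR = 54.6 / 0.1776 = 307.4 g/m^2/h

307.4 g/m^2/h


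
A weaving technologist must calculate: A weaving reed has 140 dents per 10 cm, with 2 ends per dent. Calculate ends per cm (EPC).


Formula: EPC = (dents per 10 cm * ends per dent) / 10
Step 1: Total ends per 10 cm = 140 * 2 = 280
Step 2: EPC = 280 / 10 = 28.0 ends/cm

28.0 ends/cm


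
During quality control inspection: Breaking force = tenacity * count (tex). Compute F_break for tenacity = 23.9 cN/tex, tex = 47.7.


Formula: Breaking force = Tenacity * Linear density
F = 23.9 cN/tex * 47.7 tex
F = 1140.03 cN

1140.03 cN


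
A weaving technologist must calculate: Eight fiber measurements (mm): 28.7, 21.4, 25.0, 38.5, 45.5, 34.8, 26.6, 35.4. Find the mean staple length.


Formula: Mean = sum of lengths / count
Sum = 28.7 + 21.4 + 25.0 + 38.5 + 45.5 + 34.8 + 26.6 + 35.4
Sum = 255.9 mm
Mean = 255.9 / 8 = 31.99 mm

31.99 mm


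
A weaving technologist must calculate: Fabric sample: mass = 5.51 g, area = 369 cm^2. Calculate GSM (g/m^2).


Formula: GSM = mass_g / area_m2
Step 1: Convert area: 369 cm^2 = 369 / 10000 = 0.0369 m^2
Step 2: GSM = 5.51 g / 0.0369 m^2 = 149.3 g/m^2

149.3 g/m^2


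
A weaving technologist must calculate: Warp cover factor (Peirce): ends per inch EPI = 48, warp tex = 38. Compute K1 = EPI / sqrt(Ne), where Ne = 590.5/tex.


Formula: K1 = EPI / sqrt(Ne), with Ne = 590.5 / tex_warp
Step 1: Ne = 590.5 / 38 = 15.539
Step 2: sqrt(Ne) = sqrt(15.539) = 3.942
Step 3: K1 = 48 / 3.942 = 12.2

12.2


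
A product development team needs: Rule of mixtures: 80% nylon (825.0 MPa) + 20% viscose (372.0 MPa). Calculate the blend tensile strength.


Formula: Blend property = (fraction_A * property_A) + (fraction_B * property_B)
Step 1: Contribution A = 80/100 * 825.0 MPa = 660.0 MPa
Step 2: Contribution B = 20/100 * 372.0 MPa = 74.4 MPa
Step 3: Blend tensile strength = 660.0 + 74.4 = 734.4 MPa

734.4 MPa


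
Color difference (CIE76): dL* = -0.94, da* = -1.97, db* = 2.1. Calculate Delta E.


Formula: Delta E = sqrt(dL*^2 + da*^2 + db*^2)
Step 1: dL*^2 = (-0.94)^2 = 0.8836
Step 2: da*^2 = (-1.97)^2 = 3.8809
Step 3: db*^2 = 2.1^2 = 4.41
Step 4: Sum = 0.8836 + 3.8809 + 4.41 = 9.1745
Step 5: Delta E = sqrt(9.1745) = 3.03

3.03 Delta E


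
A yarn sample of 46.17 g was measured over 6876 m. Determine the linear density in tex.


Formula: Tex = (mass_g / length_m) * 1000
Substituting: Tex = (46.17 / 6876) * 1000
Intermediate: 46.17 / 6876 = 0.00671466 g/m
Tex = 0.00671466 * 1000 = 6.71 tex

6.71 tex


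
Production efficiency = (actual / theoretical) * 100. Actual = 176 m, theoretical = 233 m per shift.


Formula: Efficiency% = (Actual output / Theoretical output) * 100
Efficiency% = (176 / 233) * 100
Efficiency% = 0.755365 * 100 = 75.5365% ≈ 75.5%

75.5%


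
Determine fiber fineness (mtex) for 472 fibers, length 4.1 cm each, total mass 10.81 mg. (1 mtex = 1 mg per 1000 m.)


Formula: fineness (mtex) = mass (mg) / total length (km) = (mass_mg / total_length_m) * 1000
Step 1: Convert fiber length: 4.1 cm = 0.041 m
Step 2: Total fiber length = 472 * 0.041 = 19.352 m
Step 3: Linear density = 10.81 mg / 19.352 m = 0.5586 mg/m
Step 4: fineness = 0.5586 * 1000 = 558.6 mtex

558.6 mtex


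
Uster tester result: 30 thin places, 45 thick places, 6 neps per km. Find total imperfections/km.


Formula: Total = thin places + thick places + neps
Total = 30 + 45 + 6
Total = 81 imperfections/km

81 imperfections/km


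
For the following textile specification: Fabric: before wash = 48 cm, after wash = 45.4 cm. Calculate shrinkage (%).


Formula: Shrinkage% = ((L_before - L_after) / L_before) * 100
Step 1: Shrinkage = 48 - 45.4 = 2.6 cm
Step 2: Shrinkage% = (2.6 / 48) * 100
Step 3: Shrinkage% = 0.054167 * 100 = 5.4167% ≈ 5.4%

5.4%


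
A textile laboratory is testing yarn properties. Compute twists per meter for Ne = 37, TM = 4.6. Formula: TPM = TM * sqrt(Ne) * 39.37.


Formula: TPM = TM * sqrt(Ne) * 39.37
Step 1: sqrt(Ne) = sqrt(37) = 6.0828
Step 2: TM * sqrt(Ne) = 4.6 * 6.0828 = 27.9809
Step 3: TPM = 27.9809 * 39.37 = 1102 twists/m

1102 twists/m


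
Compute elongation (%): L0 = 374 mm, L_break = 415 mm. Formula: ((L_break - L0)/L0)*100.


Formula: Elongation (%) = ((L_break - L0) / L0) * 100
Step 1: Extension = 415 - 374 = 41 mm
Step 2: Elongation = (41 / 374) * 100
Step 3: Elongation = 0.109626 * 100 = 10.9626% ≈ 11.0%

11.0%


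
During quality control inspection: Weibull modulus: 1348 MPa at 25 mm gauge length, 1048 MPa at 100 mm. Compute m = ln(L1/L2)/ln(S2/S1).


Formula: m = ln(L1/L2) / ln(S2/S1)
Step 1: ln(L1/L2) = ln(25/100) = -1.38629
Step 2: S2/S1 = 1048/1348 = 0.77745
Step 3: ln(S2/S1) = ln(0.77745) = -0.25174
Step 4: m = -1.38629 / -0.25174 = 5.51

5.51 (Weibull m)


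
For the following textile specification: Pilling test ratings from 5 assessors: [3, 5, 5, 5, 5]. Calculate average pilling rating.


Formula: Mean = sum / count
Sum = 3 + 5 + 5 + 5 + 5 = 23
Mean = 23 / 5 = 4.6

4.6


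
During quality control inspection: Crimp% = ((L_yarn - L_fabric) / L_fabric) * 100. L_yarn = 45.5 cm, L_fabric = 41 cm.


Formula: Crimp% = ((L_yarn - L_fabric) / L_fabric) * 100
Step 1: Extension = 45.5 - 41 = 4.5 cm
Step 2: Crimp% = (4.5 / 41) * 100
Step 3: Crimp% = 0.109756 * 100 = 10.9756% ≈ 11.0%

11.0%


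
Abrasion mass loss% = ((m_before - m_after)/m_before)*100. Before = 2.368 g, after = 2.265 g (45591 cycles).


Formula: Mass loss% = ((m_before - m_after) / m_before) * 100
Step 1: Mass loss = 2.368 - 2.265 = 0.103 g
Step 2: Ratio = 0.103 / 2.368 = 0.0434966
Step 3: Mass loss% = 0.0434966 * 100 = 4.34966% ≈ 4.35%

4.35%


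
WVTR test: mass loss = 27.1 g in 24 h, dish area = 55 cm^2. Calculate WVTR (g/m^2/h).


Formula: WVTR = mass_loss / (area * time)
Step 1: Convert area: 55 cm^2 = 0.0055 m^2
Step 2: WVTR = 27.1 g / (0.0055 m^2 * 24 h)
Step 3: WVTR = 27.1 / 0.132 = 205.3 g/m^2/h

205.3 g/m^2/h


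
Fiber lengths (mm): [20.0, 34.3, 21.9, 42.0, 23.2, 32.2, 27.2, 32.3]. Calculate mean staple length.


Formula: Mean = sum of lengths / count
Sum = 20.0 + 34.3 + 21.9 + 42.0 + 23.2 + 32.2 + 27.2 + 32.3
Sum = 233.1 mm
Mean = 233.1 / 8 = 29.14 mm

29.14 mm


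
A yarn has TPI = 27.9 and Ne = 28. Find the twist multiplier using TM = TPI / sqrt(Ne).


Formula: TM = TPI / sqrt(Ne)
Step 1: sqrt(Ne) = sqrt(28) = 5.2915
Step 2: TM = 27.9 / 5.2915 = 5.27

5.27 TM


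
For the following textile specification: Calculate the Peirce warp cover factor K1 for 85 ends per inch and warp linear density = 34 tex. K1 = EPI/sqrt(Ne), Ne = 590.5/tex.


Formula: K1 = EPI / sqrt(Ne), with Ne = 590.5 / tex_warp
Step 1: Ne = 590.5 / 34 = 17.368
Step 2: sqrt(Ne) = sqrt(17.368) = 4.1675
Step 3: K1 = 85 / 4.1675 = 20.4

20.4


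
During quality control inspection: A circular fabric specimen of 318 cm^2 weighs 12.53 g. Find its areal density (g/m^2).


Formula: GSM = mass_g / area_m2
Step 1: Convert area: 318 cm^2 = 318 / 10000 = 0.0318 m^2
Step 2: GSM = 12.53 g / 0.0318 m^2 = 394.0 g/m^2

394.0 g/m^2


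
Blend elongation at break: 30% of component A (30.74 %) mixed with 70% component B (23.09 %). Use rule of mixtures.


Formula: Blend property = (fraction_A * property_A) + (fraction_B * property_B)
Step 1: Contribution A = 30/100 * 30.74 % = 9.222 %
Step 2: Contribution B = 70/100 * 23.09 % = 16.163 %
Step 3: Blend elongation at break = 9.222 + 16.163 = 25.385 %

25.385 %


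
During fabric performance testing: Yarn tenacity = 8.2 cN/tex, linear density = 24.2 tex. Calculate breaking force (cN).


Formula: Breaking force = Tenacity * Linear density
F = 8.2 cN/tex * 24.2 tex
F = 198.44 cN

198.44 cN


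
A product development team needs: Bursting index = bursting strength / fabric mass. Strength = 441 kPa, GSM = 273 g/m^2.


Formula: Bursting Index = Bursting Strength / Fabric GSM
BI = 441 kPa / 273 g/m^2
BI = 1.615 kPa/(g/m^2)

1.615 kPa/(g/m^2)


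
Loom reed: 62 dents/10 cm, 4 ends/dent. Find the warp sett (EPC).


Formula: EPC = (dents per 10 cm * ends per dent) / 10
Step 1: Total ends per 10 cm = 62 * 4 = 248
Step 2: EPC = 248 / 10 = 24.8 ends/cm

24.8 ends/cm


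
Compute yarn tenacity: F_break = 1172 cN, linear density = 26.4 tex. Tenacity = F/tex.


Formula: Tenacity = Breaking force / Linear density
Tenacity = 1172 cN / 26.4 tex
Tenacity = 44.39 cN/tex

44.39 cN/tex


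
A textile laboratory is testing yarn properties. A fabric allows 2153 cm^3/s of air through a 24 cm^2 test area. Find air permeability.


Formula: Air Permeability = Airflow / Test Area
AP = 2153 cm^3/s / 24 cm^2
AP = 89.7 cm^3/s/cm^2

89.7 cm^3/s/cm^2


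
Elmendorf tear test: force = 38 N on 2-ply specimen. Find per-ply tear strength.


Formula: Per-ply strength = Total force / Number of plies
Per-ply = 38 N / 2
Per-ply = 19 N

19 N


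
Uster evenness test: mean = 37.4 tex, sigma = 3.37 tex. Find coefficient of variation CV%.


Formula: CV% = (standard deviation / mean) * 100
Step 1: Ratio = 3.37 / 37.4 = 0.090107
Step 2: CV% = 0.090107 * 100 = 9.0107% ≈ 9.0%

9.0%


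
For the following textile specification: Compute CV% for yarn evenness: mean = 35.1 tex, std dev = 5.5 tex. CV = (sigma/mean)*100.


Formula: CV% = (standard deviation / mean) * 100
Step 1: Ratio = 5.5 / 35.1 = 0.156695
Step 2: CV% = 0.156695 * 100 = 15.6695% ≈ 15.7%

15.7%


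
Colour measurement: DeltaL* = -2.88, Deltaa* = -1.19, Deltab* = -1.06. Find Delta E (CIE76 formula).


Formula: Delta E = sqrt(dL*^2 + da*^2 + db*^2)
Step 1: dL*^2 = (-2.88)^2 = 8.2944
Step 2: da*^2 = (-1.19)^2 = 1.4161
Step 3: db*^2 = (-1.06)^2 = 1.1236
Step 4: Sum = 8.2944 + 1.4161 + 1.1236 = 10.8341
Step 5: Delta E = sqrt(10.8341) = 3.29

3.29 Delta E


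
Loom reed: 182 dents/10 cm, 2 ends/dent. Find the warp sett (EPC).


Formula: EPC = (dents per 10 cm * ends per dent) / 10
Step 1: Total ends per 10 cm = 182 * 2 = 364
Step 2: EPC = 364 / 10 = 36.4 ends/cm

36.4 ends/cm


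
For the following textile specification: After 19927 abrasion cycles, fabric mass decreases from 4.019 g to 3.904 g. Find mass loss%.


Formula: Mass loss% = ((m_before - m_after) / m_before) * 100
Step 1: Mass loss = 4.019 - 3.904 = 0.115 g
Step 2: Ratio = 0.115 / 4.019 = 0.0286141
Step 3: Mass loss% = 0.0286141 * 100 = 2.86141% ≈ 2.86%

2.86%


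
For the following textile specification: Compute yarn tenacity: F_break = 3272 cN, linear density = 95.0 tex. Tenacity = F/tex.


Formula: Tenacity = Breaking force / Linear density
Tenacity = 3272 cN / 95.0 tex
Tenacity = 34.44 cN/tex

34.44 cN/tex


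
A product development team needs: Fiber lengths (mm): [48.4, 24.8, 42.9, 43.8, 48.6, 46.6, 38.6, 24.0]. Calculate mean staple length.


Formula: Mean = sum of lengths / count
Sum = 48.4 + 24.8 + 42.9 + 43.8 + 48.6 + 46.6 + 38.6 + 24.0
Sum = 317.7 mm
Mean = 317.7 / 8 = 39.71 mm

39.71 mm


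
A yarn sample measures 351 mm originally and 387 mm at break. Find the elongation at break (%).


Formula: Elongation (%) = ((L_break - L0) / L0) * 100
Step 1: Extension = 387 - 351 = 36 mm
Step 2: Elongation = (36 / 351) * 100
Step 3: Elongation = 0.102564 * 100 = 10.2564% ≈ 10.3%

10.3%


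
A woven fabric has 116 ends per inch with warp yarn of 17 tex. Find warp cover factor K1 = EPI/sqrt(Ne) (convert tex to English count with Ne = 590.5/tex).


Formula: K1 = EPI / sqrt(Ne), with Ne = 590.5 / tex_warp
Step 1: Ne = 590.5 / 17 = 34.735
Step 2: sqrt(Ne) = sqrt(34.735) = 5.8936
Step 3: K1 = 116 / 5.8936 = 19.7

19.7


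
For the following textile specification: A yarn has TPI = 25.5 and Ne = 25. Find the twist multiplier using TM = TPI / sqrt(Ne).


Formula: TM = TPI / sqrt(Ne)
Step 1: sqrt(Ne) = sqrt(25) = 5
Step 2: TM = 25.5 / 5 = 5.10

5.10 TM


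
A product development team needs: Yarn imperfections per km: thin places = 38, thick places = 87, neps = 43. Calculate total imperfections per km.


Formula: Total = thin places + thick places + neps
Total = 38 + 87 + 43
Total = 168 imperfections/km

168 imperfections/km


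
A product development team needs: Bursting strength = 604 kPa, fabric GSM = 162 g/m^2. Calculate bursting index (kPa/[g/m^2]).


Formula: Bursting Index = Bursting Strength / Fabric GSM
BI = 604 kPa / 162 g/m^2
BI = 3.728 kPa/(g/m^2)

3.728 kPa/(g/m^2)


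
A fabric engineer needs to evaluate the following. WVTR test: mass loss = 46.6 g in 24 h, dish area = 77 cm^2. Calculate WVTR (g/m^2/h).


Formula: WVTR = mass_loss / (area * time)
Step 1: Convert area: 77 cm^2 = 0.0077 m^2
Step 2: WVTR = 46.6 g / (0.0077 m^2 * 24 h)
Step 3: WVTR = 46.6 / 0.1848 = 252.2 g/m^2/h

252.2 g/m^2/h


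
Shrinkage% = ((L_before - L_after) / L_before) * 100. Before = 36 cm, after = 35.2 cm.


Formula: Shrinkage% = ((L_before - L_after) / L_before) * 100
Step 1: Shrinkage = 36 - 35.2 = 0.8 cm
Step 2: Shrinkage% = (0.8 / 36) * 100
Step 3: Shrinkage% = 0.022222 * 100 = 2.2222% ≈ 2.2%

2.2%


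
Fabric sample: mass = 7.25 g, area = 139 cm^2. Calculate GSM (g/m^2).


Formula: GSM = mass_g / area_m2
Step 1: Convert area: 139 cm^2 = 139 / 10000 = 0.0139 m^2
Step 2: GSM = 7.25 g / 0.0139 m^2 = 521.6 g/m^2

521.6 g/m^2


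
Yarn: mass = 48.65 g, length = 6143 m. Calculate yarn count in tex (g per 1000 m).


Formula: Tex = (mass_g / length_m) * 1000
Substituting: Tex = (48.65 / 6143) * 1000
Intermediate: 48.65 / 6143 = 0.00791958 g/m
Tex = 0.00791958 * 1000 = 7.92 tex

7.92 tex


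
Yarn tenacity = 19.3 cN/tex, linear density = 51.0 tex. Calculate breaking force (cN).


Formula: Breaking force = Tenacity * Linear density
F = 19.3 cN/tex * 51.0 tex
F = 984.30 cN

984.30 cN


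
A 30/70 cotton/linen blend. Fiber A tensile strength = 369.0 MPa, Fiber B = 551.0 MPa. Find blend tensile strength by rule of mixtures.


Formula: Blend property = (fraction_A * property_A) + (fraction_B * property_B)
Step 1: Contribution A = 30/100 * 369.0 MPa = 110.7 MPa
Step 2: Contribution B = 70/100 * 551.0 MPa = 385.7 MPa
Step 3: Blend tensile strength = 110.7 + 385.7 = 496.4 MPa

496.4 MPa


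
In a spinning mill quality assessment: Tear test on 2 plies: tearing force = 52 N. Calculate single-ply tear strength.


Formula: Per-ply strength = Total force / Number of plies
Per-ply = 52 N / 2
Per-ply = 26 N

26 N


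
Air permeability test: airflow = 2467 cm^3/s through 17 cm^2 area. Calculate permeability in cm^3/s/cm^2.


Formula: Air Permeability = Airflow / Test Area
AP = 2467 cm^3/s / 17 cm^2
AP = 145.1 cm^3/s/cm^2

145.1 cm^3/s/cm^2


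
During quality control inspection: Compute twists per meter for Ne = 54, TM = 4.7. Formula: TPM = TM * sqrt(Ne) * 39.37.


Formula: TPM = TM * sqrt(Ne) * 39.37
Step 1: sqrt(Ne) = sqrt(54) = 7.3485
Step 2: TM * sqrt(Ne) = 4.7 * 7.3485 = 34.538
Step 3: TPM = 34.538 * 39.37 = 1360 twists/m

1360 twists/m


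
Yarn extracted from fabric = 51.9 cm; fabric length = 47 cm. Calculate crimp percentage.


Formula: Crimp% = ((L_yarn - L_fabric) / L_fabric) * 100
Step 1: Extension = 51.9 - 47 = 4.9 cm
Step 2: Crimp% = (4.9 / 47) * 100
Step 3: Crimp% = 0.104255 * 100 = 10.4255% ≈ 10.4%

10.4%


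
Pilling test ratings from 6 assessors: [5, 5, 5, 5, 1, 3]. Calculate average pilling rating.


Formula: Mean = sum / count
Sum = 5 + 5 + 5 + 5 + 1 + 3 = 24
Mean = 24 / 6 = 4.0

4.0


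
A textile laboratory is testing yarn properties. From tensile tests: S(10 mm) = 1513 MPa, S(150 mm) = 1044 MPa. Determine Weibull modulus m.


Formula: m = ln(L1/L2) / ln(S2/S1)
Step 1: ln(L1/L2) = ln(10/150) = -2.70805
Step 2: S2/S1 = 1044/1513 = 0.69002
Step 3: ln(S2/S1) = ln(0.69002) = -0.37103
Step 4: m = -2.70805 / -0.37103 = 7.30

7.30 (Weibull m)


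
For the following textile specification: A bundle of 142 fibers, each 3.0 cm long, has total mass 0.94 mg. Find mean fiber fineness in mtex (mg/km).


Formula: fineness (mtex) = mass (mg) / total length (km) = (mass_mg / total_length_m) * 1000
Step 1: Convert fiber length: 3.0 cm = 0.03 m
Step 2: Total fiber length = 142 * 0.03 = 4.26 m
Step 3: Linear density = 0.94 mg / 4.26 m = 0.2207 mg/m
Step 4: fineness = 0.2207 * 1000 = 220.7 mtex

220.7 mtex


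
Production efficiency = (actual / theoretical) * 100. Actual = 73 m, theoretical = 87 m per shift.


Formula: Efficiency% = (Actual output / Theoretical output) * 100
Efficiency% = (73 / 87) * 100
Efficiency% = 0.83908 * 100 = 83.908% ≈ 83.9%

83.9%


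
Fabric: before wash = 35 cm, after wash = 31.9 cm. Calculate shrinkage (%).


Formula: Shrinkage% = ((L_before - L_after) / L_before) * 100
Step 1: Shrinkage = 35 - 31.9 = 3.1 cm
Step 2: Shrinkage% = (3.1 / 35) * 100
Step 3: Shrinkage% = 0.088571 * 100 = 8.8571% ≈ 8.9%

8.9%


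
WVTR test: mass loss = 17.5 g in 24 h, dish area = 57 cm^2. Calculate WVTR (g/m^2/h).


Formula: WVTR = mass_loss / (area * time)
Step 1: Convert area: 57 cm^2 = 0.0057 m^2
Step 2: WVTR = 17.5 g / (0.0057 m^2 * 24 h)
Step 3: WVTR = 17.5 / 0.1368 = 127.9 g/m^2/h

127.9 g/m^2/h


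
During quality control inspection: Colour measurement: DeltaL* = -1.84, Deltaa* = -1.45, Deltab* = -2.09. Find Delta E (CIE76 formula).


Formula: Delta E = sqrt(dL*^2 + da*^2 + db*^2)
Step 1: dL*^2 = (-1.84)^2 = 3.3856
Step 2: da*^2 = (-1.45)^2 = 2.1025
Step 3: db*^2 = (-2.09)^2 = 4.3681
Step 4: Sum = 3.3856 + 2.1025 + 4.3681 = 9.8562
Step 5: Delta E = sqrt(9.8562) = 3.14

3.14 Delta E


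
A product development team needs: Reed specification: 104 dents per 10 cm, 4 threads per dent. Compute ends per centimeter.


Formula: EPC = (dents per 10 cm * ends per dent) / 10
Step 1: Total ends per 10 cm = 104 * 4 = 416
Step 2: EPC = 416 / 10 = 41.6 ends/cm

41.6 ends/cm


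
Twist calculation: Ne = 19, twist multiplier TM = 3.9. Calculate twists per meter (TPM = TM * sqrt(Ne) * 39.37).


Formula: TPM = TM * sqrt(Ne) * 39.37
Step 1: sqrt(Ne) = sqrt(19) = 4.3589
Step 2: TM * sqrt(Ne) = 3.9 * 4.3589 = 16.9997
Step 3: TPM = 16.9997 * 39.37 = 669 twists/m

669 twists/m


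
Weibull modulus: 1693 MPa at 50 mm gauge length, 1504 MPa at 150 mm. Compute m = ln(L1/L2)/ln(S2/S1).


Formula: m = ln(L1/L2) / ln(S2/S1)
Step 1: ln(L1/L2) = ln(50/150) = -1.09861
Step 2: S2/S1 = 1504/1693 = 0.88836
Step 3: ln(S2/S1) = ln(0.88836) = -0.11838
Step 4: m = -1.09861 / -0.11838 = 9.28

9.28 (Weibull m)


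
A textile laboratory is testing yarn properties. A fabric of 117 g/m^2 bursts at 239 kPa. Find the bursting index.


Formula: Bursting Index = Bursting Strength / Fabric GSM
BI = 239 kPa / 117 g/m^2
BI = 2.043 kPa/(g/m^2)

2.043 kPa/(g/m^2)


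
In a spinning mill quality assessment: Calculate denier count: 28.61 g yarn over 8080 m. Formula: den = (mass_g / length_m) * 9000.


Formula: den = (mass_g / length_m) * 9000
Substituting: den = (28.61 / 8080) * 9000
Intermediate: 28.61 / 8080 = 0.00354084 g/m
den = 0.00354084 * 9000 = 31.9 denier

31.9 denier


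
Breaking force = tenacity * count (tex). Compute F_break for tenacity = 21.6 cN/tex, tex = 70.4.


Formula: Breaking force = Tenacity * Linear density
F = 21.6 cN/tex * 70.4 tex
F = 1520.64 cN

1520.64 cN


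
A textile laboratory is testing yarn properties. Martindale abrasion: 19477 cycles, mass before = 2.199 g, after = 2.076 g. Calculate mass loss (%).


Formula: Mass loss% = ((m_before - m_after) / m_before) * 100
Step 1: Mass loss = 2.199 - 2.076 = 0.123 g
Step 2: Ratio = 0.123 / 2.199 = 0.0559345
Step 3: Mass loss% = 0.0559345 * 100 = 5.59345% ≈ 5.59%

5.59%


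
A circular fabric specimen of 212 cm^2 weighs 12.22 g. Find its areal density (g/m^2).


Formula: GSM = mass_g / area_m2
Step 1: Convert area: 212 cm^2 = 212 / 10000 = 0.0212 m^2
Step 2: GSM = 12.22 g / 0.0212 m^2 = 576.4 g/m^2

576.4 g/m^2


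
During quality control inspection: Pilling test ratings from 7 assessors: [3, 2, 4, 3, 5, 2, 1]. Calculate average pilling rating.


Formula: Mean = sum / count
Sum = 3 + 2 + 4 + 3 + 5 + 2 + 1 = 20
Mean = 20 / 7 = 2.9

2.9


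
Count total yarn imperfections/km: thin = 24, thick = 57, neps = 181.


Formula: Total = thin places + thick places + neps
Total = 24 + 57 + 181
Total = 262 imperfections/km

262 imperfections/km


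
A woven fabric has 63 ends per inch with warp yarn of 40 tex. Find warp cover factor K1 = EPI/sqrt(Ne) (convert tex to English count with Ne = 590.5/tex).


Formula: K1 = EPI / sqrt(Ne), with Ne = 590.5 / tex_warp
Step 1: Ne = 590.5 / 40 = 14.763
Step 2: sqrt(Ne) = sqrt(14.763) = 3.8423
Step 3: K1 = 63 / 3.8423 = 16.4

16.4


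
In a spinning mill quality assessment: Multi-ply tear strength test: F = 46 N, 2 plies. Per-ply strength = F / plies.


Formula: Per-ply strength = Total force / Number of plies
Per-ply = 46 N / 2
Per-ply = 23 N

23 N


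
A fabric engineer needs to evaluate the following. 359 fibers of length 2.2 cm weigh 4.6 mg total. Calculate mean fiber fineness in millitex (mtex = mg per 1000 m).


Formula: fineness (mtex) = mass (mg) / total length (km) = (mass_mg / total_length_m) * 1000
Step 1: Convert fiber length: 2.2 cm = 0.022 m
Step 2: Total fiber length = 359 * 0.022 = 7.898 m
Step 3: Linear density = 4.6 mg / 7.898 m = 0.5824 mg/m
Step 4: fineness = 0.5824 * 1000 = 582.4 mtex

582.4 mtex


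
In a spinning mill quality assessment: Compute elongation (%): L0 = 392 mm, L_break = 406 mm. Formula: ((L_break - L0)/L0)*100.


Formula: Elongation (%) = ((L_break - L0) / L0) * 100
Step 1: Extension = 406 - 392 = 14 mm
Step 2: Elongation = (14 / 392) * 100
Step 3: Elongation = 0.035714 * 100 = 3.5714% ≈ 3.6%

3.6%


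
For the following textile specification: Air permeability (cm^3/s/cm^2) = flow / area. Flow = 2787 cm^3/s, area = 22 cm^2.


Formula: Air Permeability = Airflow / Test Area
AP = 2787 cm^3/s / 22 cm^2
AP = 126.7 cm^3/s/cm^2

126.7 cm^3/s/cm^2


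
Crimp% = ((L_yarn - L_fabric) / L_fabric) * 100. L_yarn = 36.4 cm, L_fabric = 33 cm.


Formula: Crimp% = ((L_yarn - L_fabric) / L_fabric) * 100
Step 1: Extension = 36.4 - 33 = 3.4 cm
Step 2: Crimp% = (3.4 / 33) * 100
Step 3: Crimp% = 0.10303 * 100 = 10.303% ≈ 10.3%

10.3%


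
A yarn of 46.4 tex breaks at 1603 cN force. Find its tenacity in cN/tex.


Formula: Tenacity = Breaking force / Linear density
Tenacity = 1603 cN / 46.4 tex
Tenacity = 34.55 cN/tex

34.55 cN/tex


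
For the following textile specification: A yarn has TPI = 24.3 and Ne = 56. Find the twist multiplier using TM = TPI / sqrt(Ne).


Formula: TM = TPI / sqrt(Ne)
Step 1: sqrt(Ne) = sqrt(56) = 7.4833
Step 2: TM = 24.3 / 7.4833 = 3.25

3.25 TM


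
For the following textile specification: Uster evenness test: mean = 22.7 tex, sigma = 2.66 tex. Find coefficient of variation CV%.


Formula: CV% = (standard deviation / mean) * 100
Step 1: Ratio = 2.66 / 22.7 = 0.117181
Step 2: CV% = 0.117181 * 100 = 11.7181% ≈ 11.7%

11.7%


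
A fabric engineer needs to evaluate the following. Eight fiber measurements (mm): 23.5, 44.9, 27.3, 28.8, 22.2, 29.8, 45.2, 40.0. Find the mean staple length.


Formula: Mean = sum of lengths / count
Sum = 23.5 + 44.9 + 27.3 + 28.8 + 22.2 + 29.8 + 45.2 + 40.0
Sum = 261.7 mm
Mean = 261.7 / 8 = 32.71 mm

32.71 mm


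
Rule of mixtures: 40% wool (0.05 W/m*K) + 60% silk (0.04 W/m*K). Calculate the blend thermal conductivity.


Formula: Blend property = (fraction_A * property_A) + (fraction_B * property_B)
Step 1: Contribution A = 40/100 * 0.05 W/m*K = 0.02 W/m*K
Step 2: Contribution B = 60/100 * 0.04 W/m*K = 0.024 W/m*K
Step 3: Blend thermal conductivity = 0.02 + 0.024 = 0.044 W/m*K

0.044 W/m*K


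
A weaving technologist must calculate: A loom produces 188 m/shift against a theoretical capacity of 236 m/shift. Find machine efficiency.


Formula: Efficiency% = (Actual output / Theoretical output) * 100
Efficiency% = (188 / 236) * 100
Efficiency% = 0.79661 * 100 = 79.661% ≈ 79.7%

79.7%


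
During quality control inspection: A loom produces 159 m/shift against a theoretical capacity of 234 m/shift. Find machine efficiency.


Formula: Efficiency% = (Actual output / Theoretical output) * 100
Efficiency% = (159 / 234) * 100
Efficiency% = 0.679487 * 100 = 67.9487% ≈ 67.9%

67.9%


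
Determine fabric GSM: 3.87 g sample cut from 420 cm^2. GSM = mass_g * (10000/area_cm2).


Formula: GSM = mass_g / area_m2
Step 1: Convert area: 420 cm^2 = 420 / 10000 = 0.042 m^2
Step 2: GSM = 3.87 g / 0.042 m^2 = 92.1 g/m^2

92.1 g/m^2


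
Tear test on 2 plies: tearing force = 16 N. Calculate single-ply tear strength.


Formula: Per-ply strength = Total force / Number of plies
Per-ply = 16 N / 2
Per-ply = 8 N

8 N


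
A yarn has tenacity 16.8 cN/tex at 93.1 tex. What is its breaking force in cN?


Formula: Breaking force = Tenacity * Linear density
F = 16.8 cN/tex * 93.1 tex
F = 1564.08 cN

1564.08 cN


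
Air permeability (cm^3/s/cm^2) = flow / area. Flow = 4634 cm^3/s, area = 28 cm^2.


Formula: Air Permeability = Airflow / Test Area
AP = 4634 cm^3/s / 28 cm^2
AP = 165.5 cm^3/s/cm^2

165.5 cm^3/s/cm^2


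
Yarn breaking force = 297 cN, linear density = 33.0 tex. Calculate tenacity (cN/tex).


Formula: Tenacity = Breaking force / Linear density
Tenacity = 297 cN / 33.0 tex
Tenacity = 9.00 cN/tex

9.00 cN/tex


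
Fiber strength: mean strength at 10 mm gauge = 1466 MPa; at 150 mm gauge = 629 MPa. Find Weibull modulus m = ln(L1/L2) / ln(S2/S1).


Formula: m = ln(L1/L2) / ln(S2/S1)
Step 1: ln(L1/L2) = ln(10/150) = -2.70805
Step 2: S2/S1 = 629/1466 = 0.42906
Step 3: ln(S2/S1) = ln(0.42906) = -0.84616
Step 4: m = -2.70805 / -0.84616 = 3.20

3.20 (Weibull m)


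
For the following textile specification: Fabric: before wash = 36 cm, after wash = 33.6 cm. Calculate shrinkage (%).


Formula: Shrinkage% = ((L_before - L_after) / L_before) * 100
Step 1: Shrinkage = 36 - 33.6 = 2.4 cm
Step 2: Shrinkage% = (2.4 / 36) * 100
Step 3: Shrinkage% = 0.066667 * 100 = 6.6667% ≈ 6.7%

6.7%


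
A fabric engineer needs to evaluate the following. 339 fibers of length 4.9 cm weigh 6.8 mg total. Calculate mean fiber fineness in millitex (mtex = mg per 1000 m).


Formula: fineness (mtex) = mass (mg) / total length (km) = (mass_mg / total_length_m) * 1000
Step 1: Convert fiber length: 4.9 cm = 0.049 m
Step 2: Total fiber length = 339 * 0.049 = 16.611 m
Step 3: Linear density = 6.8 mg / 16.611 m = 0.4094 mg/m
Step 4: fineness = 0.4094 * 1000 = 409.4 mtex

409.4 mtex


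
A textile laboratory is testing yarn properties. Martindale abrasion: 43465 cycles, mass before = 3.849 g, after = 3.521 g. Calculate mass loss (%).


Formula: Mass loss% = ((m_before - m_after) / m_before) * 100
Step 1: Mass loss = 3.849 - 3.521 = 0.328 g
Step 2: Ratio = 0.328 / 3.849 = 0.0852169
Step 3: Mass loss% = 0.0852169 * 100 = 8.52169% ≈ 8.52%

8.52%


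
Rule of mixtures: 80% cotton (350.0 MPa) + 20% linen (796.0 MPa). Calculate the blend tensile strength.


Formula: Blend property = (fraction_A * property_A) + (fraction_B * property_B)
Step 1: Contribution A = 80/100 * 350.0 MPa = 280.0 MPa
Step 2: Contribution B = 20/100 * 796.0 MPa = 159.2 MPa
Step 3: Blend tensile strength = 280.0 + 159.2 = 439.2 MPa

439.2 MPa


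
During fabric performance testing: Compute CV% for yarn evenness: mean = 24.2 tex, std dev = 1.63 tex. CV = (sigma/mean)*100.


Formula: CV% = (standard deviation / mean) * 100
Step 1: Ratio = 1.63 / 24.2 = 0.067355
Step 2: CV% = 0.067355 * 100 = 6.7355% ≈ 6.7%

6.7%


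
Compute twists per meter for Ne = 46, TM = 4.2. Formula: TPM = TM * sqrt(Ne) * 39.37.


Formula: TPM = TM * sqrt(Ne) * 39.37
Step 1: sqrt(Ne) = sqrt(46) = 6.7823
Step 2: TM * sqrt(Ne) = 4.2 * 6.7823 = 28.4857
Step 3: TPM = 28.4857 * 39.37 = 1121 twists/m

1121 twists/m


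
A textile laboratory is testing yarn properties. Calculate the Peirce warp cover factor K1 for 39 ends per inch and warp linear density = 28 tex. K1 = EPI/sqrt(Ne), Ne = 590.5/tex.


Formula: K1 = EPI / sqrt(Ne), with Ne = 590.5 / tex_warp
Step 1: Ne = 590.5 / 28 = 21.089
Step 2: sqrt(Ne) = sqrt(21.089) = 4.5923
Step 3: K1 = 39 / 4.5923 = 8.5

8.5


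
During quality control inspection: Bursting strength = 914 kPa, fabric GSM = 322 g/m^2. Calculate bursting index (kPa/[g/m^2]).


Formula: Bursting Index = Bursting Strength / Fabric GSM
BI = 914 kPa / 322 g/m^2
BI = 2.839 kPa/(g/m^2)

2.839 kPa/(g/m^2)


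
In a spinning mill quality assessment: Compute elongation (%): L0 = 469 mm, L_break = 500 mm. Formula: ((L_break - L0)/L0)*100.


Formula: Elongation (%) = ((L_break - L0) / L0) * 100
Step 1: Extension = 500 - 469 = 31 mm
Step 2: Elongation = (31 / 469) * 100
Step 3: Elongation = 0.066098 * 100 = 6.6098% ≈ 6.6%

6.6%


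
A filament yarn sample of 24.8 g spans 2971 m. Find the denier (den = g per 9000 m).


Formula: den = (mass_g / length_m) * 9000
Substituting: den = (24.8 / 2971) * 9000
Intermediate: 24.8 / 2971 = 0.00834736 g/m
den = 0.00834736 * 9000 = 75.1 denier

75.1 denier


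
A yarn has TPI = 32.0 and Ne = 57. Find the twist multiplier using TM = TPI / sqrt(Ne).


Formula: TM = TPI / sqrt(Ne)
Step 1: sqrt(Ne) = sqrt(57) = 7.5498
Step 2: TM = 32.0 / 7.5498 = 4.24

4.24 TM


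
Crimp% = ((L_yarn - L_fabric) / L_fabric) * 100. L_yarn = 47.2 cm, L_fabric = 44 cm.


Formula: Crimp% = ((L_yarn - L_fabric) / L_fabric) * 100
Step 1: Extension = 47.2 - 44 = 3.2 cm
Step 2: Crimp% = (3.2 / 44) * 100
Step 3: Crimp% = 0.072727 * 100 = 7.2727% ≈ 7.3%

7.3%


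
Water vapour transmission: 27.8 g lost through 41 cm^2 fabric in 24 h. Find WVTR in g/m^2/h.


Formula: WVTR = mass_loss / (area * time)
Step 1: Convert area: 41 cm^2 = 0.0041 m^2
Step 2: WVTR = 27.8 g / (0.0041 m^2 * 24 h)
Step 3: WVTR = 27.8 / 0.0984 = 282.5 g/m^2/h

282.5 g/m^2/h


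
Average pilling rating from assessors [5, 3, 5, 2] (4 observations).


Formula: Mean = sum / count
Sum = 5 + 3 + 5 + 2 = 15
Mean = 15 / 4 = 3.8

3.8


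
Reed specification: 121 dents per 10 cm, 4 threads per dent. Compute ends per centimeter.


Formula: EPC = (dents per 10 cm * ends per dent) / 10
Step 1: Total ends per 10 cm = 121 * 4 = 484
Step 2: EPC = 484 / 10 = 48.4 ends/cm

48.4 ends/cm


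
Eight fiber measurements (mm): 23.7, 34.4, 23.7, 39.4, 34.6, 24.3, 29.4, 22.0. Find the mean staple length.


Formula: Mean = sum of lengths / count
Sum = 23.7 + 34.4 + 23.7 + 39.4 + 34.6 + 24.3 + 29.4 + 22.0
Sum = 231.5 mm
Mean = 231.5 / 8 = 28.94 mm

28.94 mm


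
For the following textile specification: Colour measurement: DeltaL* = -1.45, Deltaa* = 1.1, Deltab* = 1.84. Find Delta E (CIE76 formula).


Formula: Delta E = sqrt(dL*^2 + da*^2 + db*^2)
Step 1: dL*^2 = (-1.45)^2 = 2.1025
Step 2: da*^2 = 1.1^2 = 1.21
Step 3: db*^2 = 1.84^2 = 3.3856
Step 4: Sum = 2.1025 + 1.21 + 3.3856 = 6.6981
Step 5: Delta E = sqrt(6.6981) = 2.59

2.59 Delta E
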